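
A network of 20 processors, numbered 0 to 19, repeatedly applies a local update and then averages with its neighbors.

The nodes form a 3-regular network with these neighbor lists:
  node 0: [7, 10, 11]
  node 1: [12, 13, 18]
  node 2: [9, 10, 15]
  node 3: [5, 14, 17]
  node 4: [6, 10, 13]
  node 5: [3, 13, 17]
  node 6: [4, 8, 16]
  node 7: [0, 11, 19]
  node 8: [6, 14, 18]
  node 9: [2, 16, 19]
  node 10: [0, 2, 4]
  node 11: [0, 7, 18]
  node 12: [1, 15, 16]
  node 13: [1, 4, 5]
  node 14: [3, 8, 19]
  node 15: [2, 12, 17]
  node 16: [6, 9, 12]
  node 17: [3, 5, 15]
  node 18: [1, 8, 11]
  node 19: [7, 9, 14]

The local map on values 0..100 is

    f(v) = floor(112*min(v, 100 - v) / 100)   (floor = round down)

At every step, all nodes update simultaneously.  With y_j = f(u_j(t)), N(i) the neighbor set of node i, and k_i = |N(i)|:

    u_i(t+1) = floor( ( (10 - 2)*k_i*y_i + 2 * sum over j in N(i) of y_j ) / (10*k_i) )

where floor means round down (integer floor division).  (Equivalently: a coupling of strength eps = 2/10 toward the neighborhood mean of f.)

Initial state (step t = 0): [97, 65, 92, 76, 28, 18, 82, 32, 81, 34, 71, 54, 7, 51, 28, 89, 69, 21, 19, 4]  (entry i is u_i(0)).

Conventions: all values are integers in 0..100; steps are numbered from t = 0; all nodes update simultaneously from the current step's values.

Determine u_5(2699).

Answer: u_5(2699) = 53
Key observation: The state at step 20, [51, 52, 51, 51, 52, 51, 51, 50, 51, 50, 51, 51, 51, 52, 50, 51, 51, 51, 51, 50], reappears at step 24: the system is in a cycle of period 4 from step 20 on.  Therefore the state at step 2699 equals the state at step 20 + ((2699 - 20) mod 4) = 23, which is [54, 53, 54, 54, 53, 53, 53, 55, 54, 55, 53, 54, 53, 53, 55, 54, 54, 54, 53, 54].

Derivation:
t=0: [97, 65, 92, 76, 28, 18, 82, 32, 81, 34, 71, 54, 7, 51, 28, 89, 69, 21, 19, 4]
t=1: [10, 36, 11, 25, 31, 22, 21, 31, 21, 33, 28, 44, 11, 49, 28, 12, 31, 22, 24, 10]
t=2: [16, 38, 14, 27, 34, 26, 24, 31, 23, 32, 28, 43, 15, 49, 28, 13, 31, 23, 28, 15]
t=3: [21, 40, 17, 29, 37, 30, 27, 32, 25, 32, 29, 43, 18, 50, 29, 14, 32, 24, 32, 19]
t=4: [26, 42, 20, 31, 40, 34, 30, 34, 28, 33, 31, 44, 22, 52, 31, 16, 33, 26, 36, 23]
t=5: [31, 45, 23, 33, 43, 38, 33, 37, 31, 34, 33, 46, 25, 51, 33, 18, 35, 29, 40, 27]
t=6: [35, 48, 26, 36, 46, 41, 36, 40, 34, 36, 35, 48, 29, 52, 35, 21, 38, 32, 44, 31]
t=7: [40, 51, 30, 39, 49, 44, 40, 43, 38, 39, 39, 51, 33, 52, 38, 24, 41, 35, 48, 35]
t=8: [44, 52, 33, 43, 52, 48, 44, 47, 42, 42, 43, 52, 37, 52, 41, 28, 44, 39, 52, 40]
t=9: [49, 52, 37, 47, 52, 52, 49, 51, 47, 46, 47, 52, 41, 53, 45, 32, 48, 43, 52, 44]
t=10: [53, 52, 42, 51, 52, 52, 53, 53, 52, 50, 51, 53, 45, 52, 50, 36, 52, 47, 52, 49]
t=11: [52, 52, 47, 53, 53, 53, 52, 52, 53, 55, 53, 52, 49, 53, 55, 41, 52, 51, 52, 54]
t=12: [52, 53, 51, 52, 52, 52, 52, 52, 52, 50, 52, 53, 53, 52, 50, 46, 52, 53, 52, 51]
t=13: [52, 52, 53, 53, 53, 52, 53, 53, 53, 55, 53, 52, 52, 52, 55, 51, 53, 52, 52, 54]
t=14: [52, 53, 52, 52, 52, 52, 52, 52, 51, 50, 52, 52, 53, 52, 50, 53, 51, 53, 52, 50]
t=15: [53, 52, 53, 53, 53, 52, 53, 53, 54, 55, 53, 53, 52, 52, 55, 52, 53, 52, 53, 55]
t=16: [52, 52, 51, 52, 52, 52, 51, 51, 51, 50, 52, 52, 52, 52, 50, 52, 51, 52, 52, 50]
t=17: [53, 53, 54, 53, 53, 53, 53, 54, 54, 55, 53, 53, 53, 53, 55, 53, 54, 53, 53, 55]
t=18: [51, 52, 51, 51, 52, 52, 51, 51, 51, 50, 51, 51, 51, 52, 50, 51, 51, 52, 51, 50]
t=19: [54, 53, 54, 54, 53, 53, 53, 54, 54, 55, 53, 54, 53, 53, 55, 53, 54, 53, 53, 55]
t=20: [51, 52, 51, 51, 52, 51, 51, 50, 51, 50, 51, 51, 51, 52, 50, 51, 51, 51, 51, 50]
t=21: [54, 53, 54, 54, 53, 53, 53, 55, 54, 55, 53, 54, 53, 53, 55, 54, 54, 54, 53, 56]
t=22: [51, 52, 51, 51, 52, 51, 51, 50, 51, 50, 51, 51, 51, 52, 50, 51, 51, 51, 51, 49]
t=23: [54, 53, 54, 54, 53, 53, 53, 55, 54, 55, 53, 54, 53, 53, 55, 54, 54, 54, 53, 54]
t=24: [51, 52, 51, 51, 52, 51, 51, 50, 51, 50, 51, 51, 51, 52, 50, 51, 51, 51, 51, 50]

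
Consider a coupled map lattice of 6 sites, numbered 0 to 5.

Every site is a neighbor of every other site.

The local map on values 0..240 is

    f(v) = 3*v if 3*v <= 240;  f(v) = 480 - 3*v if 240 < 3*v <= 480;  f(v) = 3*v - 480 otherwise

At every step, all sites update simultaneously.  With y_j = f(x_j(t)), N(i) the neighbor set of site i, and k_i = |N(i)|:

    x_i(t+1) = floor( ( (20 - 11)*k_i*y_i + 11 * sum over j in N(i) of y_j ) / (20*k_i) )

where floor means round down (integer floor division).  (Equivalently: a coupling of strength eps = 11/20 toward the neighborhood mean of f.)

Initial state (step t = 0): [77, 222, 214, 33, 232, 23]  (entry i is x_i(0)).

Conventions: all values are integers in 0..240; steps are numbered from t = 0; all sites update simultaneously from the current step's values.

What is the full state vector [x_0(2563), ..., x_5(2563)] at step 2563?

Answer: [183, 178, 179, 180, 182, 179]
Key observation: The state at step 20, [63, 58, 59, 60, 62, 59], reappears at step 22: the system is in a cycle of period 2 from step 20 on.  Therefore the state at step 2563 equals the state at step 20 + ((2563 - 20) mod 2) = 21, which is [183, 178, 179, 180, 182, 179].

Derivation:
t=0: [77, 222, 214, 33, 232, 23]
t=1: [184, 169, 161, 139, 179, 129]
t=2: [59, 43, 35, 56, 54, 66]
t=3: [163, 147, 138, 160, 158, 170]
t=4: [19, 29, 38, 16, 18, 26]
t=5: [67, 77, 86, 64, 66, 74]
t=6: [207, 217, 214, 204, 206, 214]
t=7: [147, 157, 154, 144, 146, 154]
t=8: [32, 22, 25, 35, 33, 25]
t=9: [89, 79, 82, 92, 90, 82]
t=10: [218, 227, 226, 215, 217, 226]
t=11: [180, 190, 189, 177, 179, 189]
t=12: [67, 78, 77, 64, 66, 77]
t=13: [209, 221, 220, 206, 208, 220]
t=14: [156, 169, 168, 153, 155, 168]
t=15: [17, 22, 21, 20, 18, 21]
t=16: [56, 61, 60, 59, 57, 60]
t=17: [173, 178, 177, 176, 174, 177]
t=18: [44, 49, 48, 47, 45, 48]
t=19: [137, 142, 141, 140, 138, 141]
t=20: [63, 58, 59, 60, 62, 59]
t=21: [183, 178, 179, 180, 182, 179]
t=22: [63, 58, 59, 60, 62, 59]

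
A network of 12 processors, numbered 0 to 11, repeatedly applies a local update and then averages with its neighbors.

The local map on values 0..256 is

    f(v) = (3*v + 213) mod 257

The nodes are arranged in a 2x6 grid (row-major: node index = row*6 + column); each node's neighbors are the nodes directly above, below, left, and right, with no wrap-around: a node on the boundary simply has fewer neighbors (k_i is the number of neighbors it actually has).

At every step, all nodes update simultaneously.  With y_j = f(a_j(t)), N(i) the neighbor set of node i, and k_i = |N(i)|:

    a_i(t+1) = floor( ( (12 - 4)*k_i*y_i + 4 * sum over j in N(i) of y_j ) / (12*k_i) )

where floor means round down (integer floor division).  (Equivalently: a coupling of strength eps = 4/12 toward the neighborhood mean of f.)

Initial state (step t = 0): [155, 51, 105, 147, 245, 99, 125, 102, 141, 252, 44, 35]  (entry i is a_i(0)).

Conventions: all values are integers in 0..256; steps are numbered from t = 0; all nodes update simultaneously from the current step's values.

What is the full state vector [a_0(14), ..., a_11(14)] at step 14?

Answer: [64, 166, 121, 86, 111, 162, 22, 84, 131, 64, 158, 208]

Derivation:
t=0: [155, 51, 105, 147, 245, 99, 125, 102, 141, 252, 44, 35]
t=1: [139, 93, 50, 136, 171, 208, 77, 37, 105, 170, 107, 97]
t=2: [147, 188, 110, 129, 162, 120, 155, 93, 51, 155, 87, 179]
t=3: [121, 48, 41, 99, 163, 109, 171, 187, 120, 155, 209, 203]
t=4: [93, 82, 98, 216, 164, 57, 152, 43, 66, 151, 90, 49]
t=5: [216, 198, 216, 125, 176, 133, 156, 113, 156, 153, 200, 127]
t=6: [93, 48, 90, 102, 175, 116, 132, 66, 143, 136, 79, 76]
t=7: [189, 135, 176, 65, 176, 99, 128, 138, 139, 107, 185, 162]
t=8: [37, 108, 192, 153, 224, 237, 75, 109, 117, 71, 217, 207]
t=9: [78, 27, 37, 138, 120, 131, 136, 45, 57, 146, 100, 83]
t=10: [150, 63, 75, 104, 90, 105, 118, 90, 117, 146, 215, 194]
t=11: [132, 158, 143, 67, 163, 51, 97, 178, 93, 107, 101, 32]
t=12: [133, 166, 148, 142, 155, 112, 219, 228, 199, 57, 30, 53]
t=13: [114, 172, 135, 131, 132, 69, 103, 121, 70, 108, 75, 90]
t=14: [64, 166, 121, 86, 111, 162, 22, 84, 131, 64, 158, 208]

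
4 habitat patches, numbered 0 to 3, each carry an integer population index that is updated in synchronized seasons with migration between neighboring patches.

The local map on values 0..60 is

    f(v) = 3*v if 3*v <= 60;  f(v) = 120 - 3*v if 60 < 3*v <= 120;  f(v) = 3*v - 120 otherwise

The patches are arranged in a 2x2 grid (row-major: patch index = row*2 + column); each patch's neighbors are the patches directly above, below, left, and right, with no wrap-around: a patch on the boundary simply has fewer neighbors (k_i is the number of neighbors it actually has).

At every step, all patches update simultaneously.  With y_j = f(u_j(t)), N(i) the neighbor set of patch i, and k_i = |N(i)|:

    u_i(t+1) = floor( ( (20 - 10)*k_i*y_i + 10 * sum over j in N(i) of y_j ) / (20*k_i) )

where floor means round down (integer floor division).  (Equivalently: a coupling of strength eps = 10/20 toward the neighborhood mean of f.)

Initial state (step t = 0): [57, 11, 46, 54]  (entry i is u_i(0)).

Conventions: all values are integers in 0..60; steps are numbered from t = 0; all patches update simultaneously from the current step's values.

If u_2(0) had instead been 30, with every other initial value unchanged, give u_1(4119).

Answer: u_1(4119) = 57
Key observation: The state at step 14, [21, 21, 21, 21], reappears at step 18: the system is in a cycle of period 4 from step 14 on.  Therefore the state at step 4119 equals the state at step 14 + ((4119 - 14) mod 4) = 15, which is [57, 57, 57, 57].

Derivation:
t=0: [57, 11, 30, 54]
t=1: [41, 39, 38, 36]
t=2: [3, 5, 6, 8]
t=3: [12, 15, 17, 20]
t=4: [42, 46, 49, 54]
t=5: [14, 21, 25, 32]
t=6: [46, 45, 39, 37]
t=7: [13, 14, 8, 9]
t=8: [36, 37, 28, 30]
t=9: [17, 15, 28, 26]
t=10: [45, 45, 41, 41]
t=11: [12, 12, 6, 6]
t=12: [31, 31, 22, 22]
t=13: [33, 33, 47, 47]
t=14: [21, 21, 21, 21]
t=15: [57, 57, 57, 57]
t=16: [51, 51, 51, 51]
t=17: [33, 33, 33, 33]
t=18: [21, 21, 21, 21]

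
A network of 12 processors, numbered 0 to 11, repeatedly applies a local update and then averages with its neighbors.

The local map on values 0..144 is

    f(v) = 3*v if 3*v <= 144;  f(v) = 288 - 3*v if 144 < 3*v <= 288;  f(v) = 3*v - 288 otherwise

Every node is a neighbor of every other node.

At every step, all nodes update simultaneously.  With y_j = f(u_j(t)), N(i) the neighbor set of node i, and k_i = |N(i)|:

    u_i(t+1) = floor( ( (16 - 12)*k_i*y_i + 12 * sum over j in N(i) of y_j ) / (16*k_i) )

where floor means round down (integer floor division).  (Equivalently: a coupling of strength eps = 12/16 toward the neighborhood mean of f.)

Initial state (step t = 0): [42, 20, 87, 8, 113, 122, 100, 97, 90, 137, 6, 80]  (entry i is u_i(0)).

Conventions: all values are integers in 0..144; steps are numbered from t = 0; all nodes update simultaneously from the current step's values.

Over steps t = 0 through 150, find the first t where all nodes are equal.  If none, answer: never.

Simulating step by step:
t=0: [42, 20, 87, 8, 113, 122, 100, 97, 90, 137, 6, 80]  (not all equal)
t=1: [63, 51, 45, 44, 49, 54, 42, 40, 43, 62, 43, 48]  (not all equal)
t=2: [121, 128, 128, 127, 129, 126, 126, 125, 126, 122, 126, 129]  (not all equal)
t=3: [87, 91, 91, 90, 91, 90, 90, 89, 90, 88, 90, 91]  (not all equal)
t=4: [20, 17, 17, 18, 17, 18, 18, 18, 18, 19, 18, 17]  (not all equal)
t=5: [54, 53, 53, 53, 53, 53, 53, 53, 53, 54, 53, 53]  (not all equal)
t=6: [128, 128, 128, 128, 128, 128, 128, 128, 128, 128, 128, 128]  (all equal)

Answer: 6
Key observation: Synchronization is absorbing here: once all nodes are equal they stay equal, and step 6 is the first all-equal step.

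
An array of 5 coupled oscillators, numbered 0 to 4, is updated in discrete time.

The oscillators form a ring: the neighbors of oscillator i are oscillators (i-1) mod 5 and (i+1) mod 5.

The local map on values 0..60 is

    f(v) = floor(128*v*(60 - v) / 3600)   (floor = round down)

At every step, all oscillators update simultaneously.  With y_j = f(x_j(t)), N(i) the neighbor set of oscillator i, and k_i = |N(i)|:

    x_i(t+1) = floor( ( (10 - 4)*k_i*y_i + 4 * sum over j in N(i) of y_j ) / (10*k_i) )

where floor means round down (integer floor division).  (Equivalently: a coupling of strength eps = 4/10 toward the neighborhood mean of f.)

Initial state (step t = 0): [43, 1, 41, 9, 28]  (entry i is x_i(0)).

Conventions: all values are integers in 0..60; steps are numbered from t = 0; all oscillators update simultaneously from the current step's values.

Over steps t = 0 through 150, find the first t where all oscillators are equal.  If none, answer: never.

Simulating step by step:
t=0: [43, 1, 41, 9, 28]  (not all equal)
t=1: [21, 11, 19, 21, 26]  (not all equal)
t=2: [27, 22, 25, 29, 30]  (not all equal)
t=3: [30, 29, 30, 31, 31]  (not all equal)
t=4: [31, 31, 31, 31, 31]  (all equal)

Answer: 4
Key observation: Synchronization is absorbing here: once all oscillators are equal they stay equal, and step 4 is the first all-equal step.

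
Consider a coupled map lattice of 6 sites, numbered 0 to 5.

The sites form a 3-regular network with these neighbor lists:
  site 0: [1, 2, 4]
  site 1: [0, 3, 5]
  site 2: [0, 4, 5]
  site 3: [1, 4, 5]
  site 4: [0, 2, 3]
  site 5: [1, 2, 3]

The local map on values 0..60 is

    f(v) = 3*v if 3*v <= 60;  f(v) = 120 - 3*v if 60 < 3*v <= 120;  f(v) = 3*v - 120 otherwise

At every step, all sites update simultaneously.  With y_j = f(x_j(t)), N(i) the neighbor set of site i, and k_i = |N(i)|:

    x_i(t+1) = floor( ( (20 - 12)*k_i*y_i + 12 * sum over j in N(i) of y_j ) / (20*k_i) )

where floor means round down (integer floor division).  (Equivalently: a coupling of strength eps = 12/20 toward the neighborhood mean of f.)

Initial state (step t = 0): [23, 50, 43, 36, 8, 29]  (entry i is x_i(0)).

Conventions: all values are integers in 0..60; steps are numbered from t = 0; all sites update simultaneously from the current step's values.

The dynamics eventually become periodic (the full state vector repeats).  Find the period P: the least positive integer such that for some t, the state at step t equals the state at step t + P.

Simulating step by step:
t=0: [23, 50, 43, 36, 8, 29]
t=1: [33, 31, 25, 22, 24, 23]
t=2: [32, 36, 42, 46, 43, 45]
t=3: [15, 16, 12, 14, 13, 13]
t=4: [42, 44, 39, 42, 40, 40]
t=5: [5, 7, 2, 4, 3, 4]
t=6: [13, 16, 9, 13, 10, 12]
t=7: [36, 42, 31, 38, 33, 37]
t=8: [15, 7, 19, 9, 17, 11]
t=9: [43, 29, 48, 31, 46, 34]
t=10: [18, 24, 18, 24, 19, 24]
t=11: [53, 49, 53, 49, 54, 49]
t=12: [37, 29, 37, 30, 37, 29]
t=13: [13, 27, 13, 27, 13, 27]
t=14: [39, 39, 39, 39, 39, 39]
t=15: [3, 3, 3, 3, 3, 3]
t=16: [9, 9, 9, 9, 9, 9]
t=17: [27, 27, 27, 27, 27, 27]
t=18: [39, 39, 39, 39, 39, 39]

Answer: 4
Key observation: The state at step 14, [39, 39, 39, 39, 39, 39], reappears at step 18 — and no state repeats earlier — so the cycle the system enters has period 4.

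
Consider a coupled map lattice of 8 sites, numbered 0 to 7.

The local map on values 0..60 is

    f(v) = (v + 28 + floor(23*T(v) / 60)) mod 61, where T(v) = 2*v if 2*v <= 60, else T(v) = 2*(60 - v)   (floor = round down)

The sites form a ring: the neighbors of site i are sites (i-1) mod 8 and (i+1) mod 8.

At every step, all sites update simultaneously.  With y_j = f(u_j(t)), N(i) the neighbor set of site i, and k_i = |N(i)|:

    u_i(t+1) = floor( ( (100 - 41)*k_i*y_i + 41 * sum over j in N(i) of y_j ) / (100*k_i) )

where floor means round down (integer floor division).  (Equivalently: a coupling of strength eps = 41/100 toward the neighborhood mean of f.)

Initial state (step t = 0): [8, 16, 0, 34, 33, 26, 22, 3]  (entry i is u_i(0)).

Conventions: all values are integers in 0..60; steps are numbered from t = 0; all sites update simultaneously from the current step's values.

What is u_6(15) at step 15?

Answer: u_6(15) = 20

Derivation:
t=0: [8, 16, 0, 34, 33, 26, 22, 3]
t=1: [43, 47, 32, 21, 18, 12, 12, 29]
t=2: [21, 22, 17, 18, 45, 51, 42, 25]
t=3: [5, 15, 47, 51, 30, 23, 20, 11]
t=4: [41, 43, 29, 22, 18, 8, 12, 35]
t=5: [22, 21, 16, 18, 44, 46, 41, 26]
t=6: [6, 14, 45, 51, 30, 22, 20, 12]
t=7: [43, 43, 29, 22, 17, 7, 12, 37]
t=8: [22, 21, 16, 18, 43, 45, 41, 27]
t=9: [6, 14, 45, 51, 30, 22, 20, 13]
t=10: [43, 43, 29, 22, 17, 7, 12, 37]
t=11: [22, 21, 16, 18, 43, 45, 41, 27]
t=12: [6, 14, 45, 51, 30, 22, 20, 13]
t=13: [43, 43, 29, 22, 17, 7, 12, 37]
t=14: [22, 21, 16, 18, 43, 45, 41, 27]
t=15: [6, 14, 45, 51, 30, 22, 20, 13]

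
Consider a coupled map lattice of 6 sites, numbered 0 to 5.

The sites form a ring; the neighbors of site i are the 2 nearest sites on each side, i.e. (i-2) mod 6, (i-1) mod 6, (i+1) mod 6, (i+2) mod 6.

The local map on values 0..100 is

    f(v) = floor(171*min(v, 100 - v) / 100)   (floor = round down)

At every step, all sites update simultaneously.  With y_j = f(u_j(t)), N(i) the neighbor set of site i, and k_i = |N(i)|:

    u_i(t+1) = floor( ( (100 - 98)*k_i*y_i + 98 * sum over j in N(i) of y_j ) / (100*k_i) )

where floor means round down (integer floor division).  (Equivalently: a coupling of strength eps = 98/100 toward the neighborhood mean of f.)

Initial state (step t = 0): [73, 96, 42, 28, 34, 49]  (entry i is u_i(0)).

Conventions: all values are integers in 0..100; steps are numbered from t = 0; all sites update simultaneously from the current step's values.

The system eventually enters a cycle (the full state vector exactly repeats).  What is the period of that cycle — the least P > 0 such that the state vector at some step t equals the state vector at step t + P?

Answer: 3
Key observation: The state at step 11, [49, 49, 49, 49, 49, 49], reappears at step 14 — and no state repeats earlier — so the cycle the system enters has period 3.

Derivation:
t=0: [73, 96, 42, 28, 34, 49]
t=1: [54, 60, 39, 54, 61, 40]
t=2: [67, 72, 72, 67, 72, 72]
t=3: [47, 51, 51, 47, 51, 51]
t=4: [82, 81, 81, 82, 81, 81]
t=5: [31, 31, 31, 31, 31, 31]
t=6: [53, 53, 53, 53, 53, 53]
t=7: [80, 80, 80, 80, 80, 80]
t=8: [34, 34, 34, 34, 34, 34]
t=9: [58, 58, 58, 58, 58, 58]
t=10: [71, 71, 71, 71, 71, 71]
t=11: [49, 49, 49, 49, 49, 49]
t=12: [83, 83, 83, 83, 83, 83]
t=13: [29, 29, 29, 29, 29, 29]
t=14: [49, 49, 49, 49, 49, 49]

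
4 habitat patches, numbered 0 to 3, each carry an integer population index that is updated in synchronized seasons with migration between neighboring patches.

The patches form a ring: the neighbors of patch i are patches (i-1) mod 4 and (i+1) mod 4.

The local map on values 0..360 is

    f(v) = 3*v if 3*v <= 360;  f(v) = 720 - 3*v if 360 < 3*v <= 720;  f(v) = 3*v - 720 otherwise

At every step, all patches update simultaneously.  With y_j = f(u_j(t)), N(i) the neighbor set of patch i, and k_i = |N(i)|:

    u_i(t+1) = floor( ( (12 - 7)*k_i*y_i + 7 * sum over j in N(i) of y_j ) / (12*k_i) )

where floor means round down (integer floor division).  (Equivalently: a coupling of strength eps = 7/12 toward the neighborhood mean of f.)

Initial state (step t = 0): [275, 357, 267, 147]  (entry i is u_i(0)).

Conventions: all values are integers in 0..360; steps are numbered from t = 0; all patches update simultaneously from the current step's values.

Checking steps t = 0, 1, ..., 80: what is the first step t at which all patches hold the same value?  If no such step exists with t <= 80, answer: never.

Answer: 40
Key observation: Synchronization is absorbing here: once all patches are equal they stay equal, and step 40 is the first all-equal step.

Derivation:
t=0: [275, 357, 267, 147]  (not all equal)
t=1: [227, 200, 217, 170]  (not all equal)
t=2: [112, 81, 125, 119]  (not all equal)
t=3: [315, 299, 318, 347]  (not all equal)
t=4: [239, 207, 242, 267]  (not all equal)
t=5: [53, 43, 55, 36]  (not all equal)
t=6: [135, 148, 137, 139]  (not all equal)
t=7: [300, 297, 297, 308]  (not all equal)
t=8: [184, 173, 180, 187]  (not all equal)
t=9: [175, 185, 180, 167]  (not all equal)
t=10: [193, 178, 187, 200]  (not all equal)
t=11: [148, 165, 155, 137]  (not all equal)
t=12: [270, 248, 262, 283]  (not all equal)
t=13: [82, 55, 72, 99]  (not all equal)
t=14: [237, 203, 224, 258]  (not all equal)
t=15: [51, 62, 68, 39]  (not all equal)
t=16: [152, 181, 173, 152]  (not all equal)
t=17: [238, 209, 212, 245]  (not all equal)
t=18: [34, 65, 66, 32]  (not all equal)
t=19: [127, 168, 167, 127]  (not all equal)
t=20: [303, 252, 253, 304]  (not all equal)
t=21: [145, 81, 82, 146]  (not all equal)
t=22: [271, 256, 255, 272]  (not all equal)
t=23: [80, 60, 60, 80]  (not all equal)
t=24: [222, 197, 197, 222]  (not all equal)
t=25: [75, 107, 107, 75]  (not all equal)
t=26: [253, 293, 293, 253]  (not all equal)
t=27: [74, 124, 124, 74]  (not all equal)
t=28: [258, 311, 311, 258]  (not all equal)
t=29: [100, 166, 166, 100]  (not all equal)
t=30: [277, 244, 244, 277]  (not all equal)
t=31: [82, 40, 40, 82]  (not all equal)
t=32: [209, 156, 156, 209]  (not all equal)
t=33: [139, 205, 205, 139]  (not all equal)
t=34: [245, 162, 162, 245]  (not all equal)
t=35: [78, 170, 170, 78]  (not all equal)
t=36: [227, 217, 217, 227]  (not all equal)
t=37: [47, 60, 60, 47]  (not all equal)
t=38: [152, 168, 168, 152]  (not all equal)
t=39: [250, 230, 230, 250]  (not all equal)
t=40: [30, 30, 30, 30]  (all equal)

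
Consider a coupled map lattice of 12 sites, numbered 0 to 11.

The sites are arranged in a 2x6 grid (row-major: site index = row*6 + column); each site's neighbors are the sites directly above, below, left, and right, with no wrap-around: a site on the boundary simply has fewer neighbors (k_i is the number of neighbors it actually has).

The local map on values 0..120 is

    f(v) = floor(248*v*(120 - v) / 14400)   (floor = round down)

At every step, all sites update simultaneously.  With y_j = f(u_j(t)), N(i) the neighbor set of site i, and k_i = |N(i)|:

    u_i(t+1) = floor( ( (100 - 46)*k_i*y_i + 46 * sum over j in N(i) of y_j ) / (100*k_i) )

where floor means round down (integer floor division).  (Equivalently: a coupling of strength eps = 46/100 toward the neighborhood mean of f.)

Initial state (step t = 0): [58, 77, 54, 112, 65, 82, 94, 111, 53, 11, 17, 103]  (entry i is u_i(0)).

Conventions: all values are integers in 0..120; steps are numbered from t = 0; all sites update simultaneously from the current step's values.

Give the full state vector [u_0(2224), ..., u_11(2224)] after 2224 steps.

Answer: [61, 61, 61, 61, 61, 61, 61, 61, 61, 61, 61, 61]
Key observation: The state at step 5, [61, 61, 61, 61, 61, 61, 61, 61, 61, 61, 61, 61], reappears at step 6: the system is in a cycle of period 1 from step 5 on.  Therefore the state at step 2224 equals the state at step 5 + ((2224 - 5) mod 1) = 5, which is [61, 61, 61, 61, 61, 61, 61, 61, 61, 61, 61, 61].

Derivation:
t=0: [58, 77, 54, 112, 65, 82, 94, 111, 53, 11, 17, 103]
t=1: [55, 52, 53, 29, 47, 49, 40, 33, 47, 27, 33, 35]
t=2: [59, 58, 58, 49, 55, 57, 55, 53, 55, 46, 49, 52]
t=3: [61, 61, 60, 59, 60, 60, 61, 61, 60, 58, 59, 60]
t=4: [61, 61, 61, 61, 61, 62, 61, 61, 61, 61, 61, 61]
t=5: [61, 61, 61, 61, 61, 61, 61, 61, 61, 61, 61, 61]
t=6: [61, 61, 61, 61, 61, 61, 61, 61, 61, 61, 61, 61]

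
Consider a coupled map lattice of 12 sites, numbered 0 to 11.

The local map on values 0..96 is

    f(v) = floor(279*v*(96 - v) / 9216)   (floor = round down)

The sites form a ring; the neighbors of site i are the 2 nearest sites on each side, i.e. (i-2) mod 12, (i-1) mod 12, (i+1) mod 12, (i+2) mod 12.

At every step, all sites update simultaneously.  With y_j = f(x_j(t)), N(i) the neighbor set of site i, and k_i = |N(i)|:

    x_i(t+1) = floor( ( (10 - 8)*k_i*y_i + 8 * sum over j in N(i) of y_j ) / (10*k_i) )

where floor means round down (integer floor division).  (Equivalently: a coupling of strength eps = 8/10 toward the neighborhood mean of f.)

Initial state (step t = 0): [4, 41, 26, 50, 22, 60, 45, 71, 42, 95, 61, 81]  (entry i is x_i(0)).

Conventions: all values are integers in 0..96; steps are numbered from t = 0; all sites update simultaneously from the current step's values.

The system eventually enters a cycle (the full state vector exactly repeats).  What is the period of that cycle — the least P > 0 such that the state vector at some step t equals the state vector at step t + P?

Simulating step by step:
t=0: [4, 41, 26, 50, 22, 60, 45, 71, 42, 95, 61, 81]
t=1: [46, 47, 50, 61, 61, 61, 60, 51, 51, 44, 36, 36]
t=2: [67, 67, 67, 66, 65, 65, 66, 67, 67, 67, 67, 67]
t=3: [58, 58, 58, 59, 59, 59, 59, 58, 58, 58, 58, 58]
t=4: [66, 66, 66, 66, 66, 66, 66, 66, 66, 66, 66, 66]
t=5: [59, 59, 59, 59, 59, 59, 59, 59, 59, 59, 59, 59]
t=6: [66, 66, 66, 66, 66, 66, 66, 66, 66, 66, 66, 66]

Answer: 2
Key observation: The state at step 4, [66, 66, 66, 66, 66, 66, 66, 66, 66, 66, 66, 66], reappears at step 6 — and no state repeats earlier — so the cycle the system enters has period 2.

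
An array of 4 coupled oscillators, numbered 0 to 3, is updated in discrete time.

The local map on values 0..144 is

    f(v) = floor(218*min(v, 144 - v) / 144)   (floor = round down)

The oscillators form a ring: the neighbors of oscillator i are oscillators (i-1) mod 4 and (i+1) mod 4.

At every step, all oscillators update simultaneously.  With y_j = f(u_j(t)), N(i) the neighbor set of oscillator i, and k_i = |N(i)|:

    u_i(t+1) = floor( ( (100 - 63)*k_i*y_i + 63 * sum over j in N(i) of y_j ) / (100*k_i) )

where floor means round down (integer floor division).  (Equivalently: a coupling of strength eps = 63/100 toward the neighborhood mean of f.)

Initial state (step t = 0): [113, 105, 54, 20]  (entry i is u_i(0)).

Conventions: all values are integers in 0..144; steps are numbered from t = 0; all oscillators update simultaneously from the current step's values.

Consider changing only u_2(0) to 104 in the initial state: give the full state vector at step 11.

Simulating step by step:
t=0: [113, 105, 104, 20]
t=1: [45, 55, 50, 44]
t=2: [72, 75, 74, 69]
t=3: [105, 105, 104, 105]
t=4: [59, 59, 59, 59]
t=5: [89, 89, 89, 89]
t=6: [83, 83, 83, 83]
t=7: [92, 92, 92, 92]
t=8: [78, 78, 78, 78]
t=9: [99, 99, 99, 99]
t=10: [68, 68, 68, 68]
t=11: [102, 102, 102, 102]

Answer: [102, 102, 102, 102]
Key observation: This trace re-runs the system from the modified initial state.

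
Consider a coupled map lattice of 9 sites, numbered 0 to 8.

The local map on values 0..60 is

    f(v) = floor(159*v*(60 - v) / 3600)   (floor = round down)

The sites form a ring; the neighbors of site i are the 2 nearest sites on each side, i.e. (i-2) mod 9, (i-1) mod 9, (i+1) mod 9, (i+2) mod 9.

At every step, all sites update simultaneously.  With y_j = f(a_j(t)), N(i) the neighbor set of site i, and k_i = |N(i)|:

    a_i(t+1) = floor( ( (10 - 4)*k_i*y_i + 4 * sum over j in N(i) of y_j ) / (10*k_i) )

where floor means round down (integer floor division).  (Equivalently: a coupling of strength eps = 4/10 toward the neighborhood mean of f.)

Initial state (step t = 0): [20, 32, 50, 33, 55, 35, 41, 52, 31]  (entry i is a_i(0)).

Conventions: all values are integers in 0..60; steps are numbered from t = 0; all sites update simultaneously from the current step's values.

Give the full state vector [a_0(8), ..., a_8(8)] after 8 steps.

Answer: [38, 38, 37, 37, 37, 37, 37, 38, 38]

Derivation:
t=0: [20, 32, 50, 33, 55, 35, 41, 52, 31]
t=1: [32, 36, 25, 34, 20, 33, 31, 25, 36]
t=2: [38, 38, 37, 38, 36, 38, 38, 38, 38]
t=3: [36, 36, 36, 36, 37, 36, 36, 36, 36]
t=4: [38, 38, 37, 37, 37, 37, 37, 38, 38]
t=5: [36, 36, 36, 36, 37, 36, 36, 36, 36]
t=6: [38, 38, 37, 37, 37, 37, 37, 38, 38]
t=7: [36, 36, 36, 36, 37, 36, 36, 36, 36]
t=8: [38, 38, 37, 37, 37, 37, 37, 38, 38]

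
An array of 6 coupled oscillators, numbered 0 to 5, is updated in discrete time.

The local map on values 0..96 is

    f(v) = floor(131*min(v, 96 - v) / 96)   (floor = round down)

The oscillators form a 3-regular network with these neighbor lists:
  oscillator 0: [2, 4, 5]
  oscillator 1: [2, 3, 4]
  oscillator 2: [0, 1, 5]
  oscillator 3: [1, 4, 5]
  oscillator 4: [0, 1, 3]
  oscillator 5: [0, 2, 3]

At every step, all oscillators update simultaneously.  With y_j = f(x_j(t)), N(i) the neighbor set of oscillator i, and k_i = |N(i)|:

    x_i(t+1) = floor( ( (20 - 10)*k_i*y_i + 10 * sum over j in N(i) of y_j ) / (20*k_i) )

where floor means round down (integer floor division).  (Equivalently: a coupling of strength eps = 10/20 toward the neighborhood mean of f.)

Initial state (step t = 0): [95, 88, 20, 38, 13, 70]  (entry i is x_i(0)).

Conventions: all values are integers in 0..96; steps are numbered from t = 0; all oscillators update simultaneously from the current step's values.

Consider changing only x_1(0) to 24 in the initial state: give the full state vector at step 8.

Answer: [60, 58, 59, 58, 59, 59]
Key observation: This trace re-runs the system from the modified initial state.

Derivation:
t=0: [95, 24, 20, 38, 13, 70]
t=1: [13, 31, 24, 39, 22, 30]
t=2: [25, 40, 32, 45, 33, 37]
t=3: [40, 51, 44, 55, 47, 48]
t=4: [58, 60, 60, 59, 60, 60]
t=5: [50, 49, 49, 49, 49, 49]
t=6: [63, 64, 63, 64, 63, 63]
t=7: [45, 43, 44, 43, 44, 44]
t=8: [60, 58, 59, 58, 59, 59]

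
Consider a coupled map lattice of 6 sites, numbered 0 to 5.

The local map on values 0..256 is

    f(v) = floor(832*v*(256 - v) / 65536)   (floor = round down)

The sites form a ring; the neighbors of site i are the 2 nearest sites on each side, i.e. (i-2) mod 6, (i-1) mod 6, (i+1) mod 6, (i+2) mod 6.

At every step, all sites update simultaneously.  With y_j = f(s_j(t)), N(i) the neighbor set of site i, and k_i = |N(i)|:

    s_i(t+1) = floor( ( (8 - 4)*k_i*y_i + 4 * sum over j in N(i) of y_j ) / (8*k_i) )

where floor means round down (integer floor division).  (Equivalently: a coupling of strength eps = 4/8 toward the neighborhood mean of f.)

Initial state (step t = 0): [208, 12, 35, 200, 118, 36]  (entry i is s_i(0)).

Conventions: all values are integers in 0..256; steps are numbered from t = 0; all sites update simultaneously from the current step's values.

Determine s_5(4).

Simulating step by step:
t=0: [208, 12, 35, 200, 118, 36]
t=1: [118, 76, 112, 126, 161, 113]
t=2: [200, 189, 199, 200, 199, 200]
t=3: [144, 151, 145, 144, 143, 144]
t=4: [203, 202, 203, 203, 204, 203]

Answer: s_5(4) = 203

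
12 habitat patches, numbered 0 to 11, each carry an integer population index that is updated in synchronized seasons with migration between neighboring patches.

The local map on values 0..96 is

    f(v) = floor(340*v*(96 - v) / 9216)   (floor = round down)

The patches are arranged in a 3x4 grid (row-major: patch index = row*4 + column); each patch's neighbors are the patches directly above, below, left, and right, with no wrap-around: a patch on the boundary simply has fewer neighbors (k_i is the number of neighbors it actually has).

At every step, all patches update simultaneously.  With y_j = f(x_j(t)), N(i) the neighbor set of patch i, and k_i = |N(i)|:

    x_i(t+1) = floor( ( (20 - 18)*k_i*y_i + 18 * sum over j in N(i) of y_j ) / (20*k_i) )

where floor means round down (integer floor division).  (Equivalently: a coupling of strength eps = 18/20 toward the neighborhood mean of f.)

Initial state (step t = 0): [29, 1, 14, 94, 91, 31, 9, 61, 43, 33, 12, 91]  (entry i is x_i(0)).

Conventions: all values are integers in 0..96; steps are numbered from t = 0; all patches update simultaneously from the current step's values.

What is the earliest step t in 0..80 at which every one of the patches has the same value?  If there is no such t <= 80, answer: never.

Answer: 16
Key observation: Synchronization is absorbing here: once all patches are equal they stay equal, and step 16 is the first all-equal step.

Derivation:
t=0: [29, 1, 14, 94, 91, 31, 9, 61, 43, 33, 12, 91]  (not all equal)
t=1: [15, 56, 15, 54, 70, 35, 54, 22, 49, 66, 39, 53]  (not all equal)
t=2: [71, 58, 78, 55, 68, 76, 67, 81, 71, 80, 80, 72]  (not all equal)
t=3: [74, 59, 75, 51, 62, 66, 51, 69, 59, 55, 59, 47]  (not all equal)
t=4: [76, 65, 80, 65, 71, 80, 71, 82, 80, 78, 83, 75]  (not all equal)
t=5: [68, 52, 68, 47, 51, 62, 45, 63, 56, 45, 56, 42]  (not all equal)
t=6: [82, 73, 82, 74, 77, 83, 77, 82, 83, 80, 83, 79]  (not all equal)
t=7: [55, 43, 56, 43, 41, 52, 41, 52, 48, 39, 48, 41]  (not all equal)
t=8: [83, 83, 83, 83, 83, 83, 83, 83, 82, 84, 82, 84]  (not all equal)
t=9: [39, 39, 39, 39, 39, 38, 39, 38, 38, 40, 38, 40]  (not all equal)
t=10: [82, 81, 82, 81, 81, 81, 81, 81, 81, 81, 81, 81]  (not all equal)
t=11: [43, 42, 43, 43, 43, 44, 43, 44, 44, 44, 44, 44]  (not all equal)
t=12: [83, 83, 83, 84, 84, 83, 84, 84, 84, 84, 84, 84]  (not all equal)
t=13: [38, 39, 37, 37, 38, 37, 37, 37, 37, 37, 37, 37]  (not all equal)
t=14: [81, 80, 80, 80, 80, 80, 80, 80, 80, 80, 80, 80]  (not all equal)
t=15: [46, 46, 47, 47, 46, 47, 47, 47, 47, 47, 47, 47]  (not all equal)
t=16: [84, 84, 84, 84, 84, 84, 84, 84, 84, 84, 84, 84]  (all equal)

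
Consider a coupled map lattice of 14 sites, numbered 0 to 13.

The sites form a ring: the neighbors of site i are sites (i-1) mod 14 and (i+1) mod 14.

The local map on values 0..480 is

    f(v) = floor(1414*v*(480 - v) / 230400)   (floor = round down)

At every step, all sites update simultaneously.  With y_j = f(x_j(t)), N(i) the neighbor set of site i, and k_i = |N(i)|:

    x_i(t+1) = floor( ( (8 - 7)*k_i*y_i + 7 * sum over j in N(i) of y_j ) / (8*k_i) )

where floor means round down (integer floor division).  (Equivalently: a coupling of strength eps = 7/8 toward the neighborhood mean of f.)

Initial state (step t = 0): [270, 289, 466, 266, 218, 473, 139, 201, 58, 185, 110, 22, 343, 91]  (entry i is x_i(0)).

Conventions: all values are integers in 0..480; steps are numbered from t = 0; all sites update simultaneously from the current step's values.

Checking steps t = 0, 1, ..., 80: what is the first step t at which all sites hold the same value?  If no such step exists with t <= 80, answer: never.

Answer: 32
Key observation: Synchronization is absorbing here: once all sites are equal they stay equal, and step 32 is the first all-equal step.

Derivation:
t=0: [270, 289, 466, 266, 218, 473, 139, 201, 58, 185, 110, 22, 343, 91]  (not all equal)
t=1: [286, 211, 305, 214, 205, 282, 195, 235, 315, 216, 203, 242, 157, 304]  (not all equal)
t=2: [338, 335, 345, 337, 345, 342, 346, 332, 346, 333, 350, 331, 336, 325]  (not all equal)
t=3: [302, 290, 295, 286, 291, 285, 293, 286, 298, 283, 298, 289, 304, 296]  (not all equal)
t=4: [335, 332, 338, 336, 340, 337, 339, 334, 339, 333, 339, 331, 335, 329]  (not all equal)
t=5: [301, 296, 297, 293, 295, 292, 296, 293, 298, 293, 300, 296, 302, 298]  (not all equal)
t=6: [332, 331, 334, 333, 335, 334, 335, 333, 335, 332, 334, 330, 332, 329]  (not all equal)
t=7: [302, 300, 300, 298, 299, 298, 299, 298, 300, 298, 301, 300, 303, 301]  (not all equal)
t=8: [330, 330, 331, 331, 332, 332, 332, 331, 331, 330, 331, 329, 330, 329]  (not all equal)
t=9: [303, 302, 302, 301, 301, 301, 301, 301, 302, 302, 303, 302, 303, 303]  (not all equal)
t=10: [329, 329, 329, 329, 330, 330, 330, 329, 329, 329, 329, 329, 329, 329]  (not all equal)
t=11: [304, 304, 304, 303, 303, 303, 303, 303, 304, 304, 304, 304, 304, 304]  (not all equal)
t=12: [328, 328, 328, 328, 329, 329, 329, 328, 328, 328, 328, 328, 328, 328]  (not all equal)
t=13: [305, 305, 305, 304, 304, 304, 304, 304, 305, 305, 305, 305, 305, 305]  (not all equal)
t=14: [327, 327, 327, 327, 328, 328, 328, 327, 327, 327, 327, 327, 327, 327]  (not all equal)
t=15: [307, 307, 307, 306, 305, 305, 305, 306, 307, 307, 307, 307, 307, 307]  (not all equal)
t=16: [325, 325, 325, 326, 326, 327, 326, 326, 325, 325, 325, 325, 325, 325]  (not all equal)
t=17: [309, 309, 308, 308, 307, 307, 307, 308, 308, 309, 309, 309, 309, 309]  (not all equal)
t=18: [324, 324, 324, 325, 325, 325, 325, 325, 324, 324, 324, 324, 324, 324]  (not all equal)
t=19: [310, 310, 309, 309, 309, 309, 309, 309, 309, 310, 310, 310, 310, 310]  (not all equal)
t=20: [323, 323, 323, 324, 324, 324, 324, 324, 323, 323, 323, 323, 323, 323]  (not all equal)
t=21: [311, 311, 310, 310, 310, 310, 310, 310, 310, 311, 311, 311, 311, 311]  (not all equal)
t=22: [322, 322, 322, 323, 323, 323, 323, 323, 322, 322, 322, 322, 322, 322]  (not all equal)
t=23: [312, 312, 311, 311, 311, 311, 311, 311, 311, 312, 312, 312, 312, 312]  (not all equal)
t=24: [321, 321, 321, 322, 322, 322, 322, 322, 321, 321, 321, 321, 321, 321]  (not all equal)
t=25: [313, 313, 312, 312, 312, 312, 312, 312, 312, 313, 313, 313, 313, 313]  (not all equal)
t=26: [320, 320, 320, 321, 321, 321, 321, 321, 320, 320, 320, 320, 320, 320]  (not all equal)
t=27: [314, 314, 313, 313, 313, 313, 313, 313, 313, 314, 314, 314, 314, 314]  (not all equal)
t=28: [319, 319, 319, 320, 320, 320, 320, 320, 319, 319, 319, 319, 319, 319]  (not all equal)
t=29: [315, 315, 314, 314, 314, 314, 314, 314, 314, 315, 315, 315, 315, 315]  (not all equal)
t=30: [318, 318, 318, 319, 319, 319, 319, 319, 318, 318, 318, 318, 318, 318]  (not all equal)
t=31: [316, 316, 315, 315, 315, 315, 315, 315, 315, 316, 316, 316, 316, 316]  (not all equal)
t=32: [318, 318, 318, 318, 318, 318, 318, 318, 318, 318, 318, 318, 318, 318]  (all equal)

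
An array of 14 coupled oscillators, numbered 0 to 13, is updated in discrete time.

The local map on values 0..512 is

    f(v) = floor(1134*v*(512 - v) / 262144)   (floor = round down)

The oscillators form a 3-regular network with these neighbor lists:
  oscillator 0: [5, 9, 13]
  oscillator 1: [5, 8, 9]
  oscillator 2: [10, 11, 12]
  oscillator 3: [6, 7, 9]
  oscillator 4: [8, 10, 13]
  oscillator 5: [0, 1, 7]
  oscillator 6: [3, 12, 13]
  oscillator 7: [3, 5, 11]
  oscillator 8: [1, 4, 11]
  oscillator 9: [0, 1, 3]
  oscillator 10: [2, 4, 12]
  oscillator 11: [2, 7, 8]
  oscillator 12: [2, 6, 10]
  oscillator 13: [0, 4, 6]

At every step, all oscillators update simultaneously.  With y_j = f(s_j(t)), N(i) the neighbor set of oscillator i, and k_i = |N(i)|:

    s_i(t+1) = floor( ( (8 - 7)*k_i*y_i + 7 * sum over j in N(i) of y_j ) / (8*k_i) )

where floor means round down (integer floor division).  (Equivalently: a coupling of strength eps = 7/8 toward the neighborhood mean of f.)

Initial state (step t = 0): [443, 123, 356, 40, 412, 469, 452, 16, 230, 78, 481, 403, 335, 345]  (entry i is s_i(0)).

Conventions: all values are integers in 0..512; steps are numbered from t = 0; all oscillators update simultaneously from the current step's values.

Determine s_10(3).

Answer: s_10(3) = 283

Derivation:
t=0: [443, 123, 356, 40, 412, 469, 452, 16, 230, 78, 481, 403, 335, 345]
t=1: [157, 175, 178, 96, 195, 119, 185, 108, 202, 140, 204, 185, 154, 155]
t=2: [224, 235, 256, 218, 260, 224, 221, 208, 262, 222, 256, 241, 259, 254]
t=3: [279, 280, 282, 276, 283, 277, 280, 278, 282, 278, 283, 279, 281, 280]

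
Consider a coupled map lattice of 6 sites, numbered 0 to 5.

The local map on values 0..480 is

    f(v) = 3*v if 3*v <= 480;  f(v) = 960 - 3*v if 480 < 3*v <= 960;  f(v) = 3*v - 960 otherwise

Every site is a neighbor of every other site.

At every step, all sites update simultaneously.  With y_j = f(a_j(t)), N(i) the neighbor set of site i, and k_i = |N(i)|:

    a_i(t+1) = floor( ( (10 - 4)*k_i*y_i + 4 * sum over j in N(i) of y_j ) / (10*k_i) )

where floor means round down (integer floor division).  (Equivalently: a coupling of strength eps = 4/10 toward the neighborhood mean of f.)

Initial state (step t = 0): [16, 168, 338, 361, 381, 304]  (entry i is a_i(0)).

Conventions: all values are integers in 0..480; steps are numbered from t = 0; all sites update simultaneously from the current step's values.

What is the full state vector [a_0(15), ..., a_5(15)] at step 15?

Simulating step by step:
t=0: [16, 168, 338, 361, 381, 304]
t=1: [97, 310, 101, 136, 168, 97]
t=2: [293, 157, 299, 354, 379, 293]
t=3: [120, 322, 110, 131, 170, 120]
t=4: [339, 155, 323, 356, 385, 339]
t=5: [100, 313, 75, 127, 172, 100]
t=6: [289, 144, 250, 331, 364, 289]
t=7: [127, 304, 188, 96, 148, 127]
t=8: [353, 180, 360, 304, 385, 353]
t=9: [129, 296, 140, 103, 179, 129]
t=10: [361, 197, 378, 320, 379, 361]
t=11: [141, 269, 167, 77, 169, 141]
t=12: [391, 250, 410, 291, 406, 391]
t=13: [210, 209, 240, 145, 234, 210]
t=14: [325, 327, 278, 380, 288, 325]
t=15: [44, 47, 101, 129, 86, 44]

Answer: [44, 47, 101, 129, 86, 44]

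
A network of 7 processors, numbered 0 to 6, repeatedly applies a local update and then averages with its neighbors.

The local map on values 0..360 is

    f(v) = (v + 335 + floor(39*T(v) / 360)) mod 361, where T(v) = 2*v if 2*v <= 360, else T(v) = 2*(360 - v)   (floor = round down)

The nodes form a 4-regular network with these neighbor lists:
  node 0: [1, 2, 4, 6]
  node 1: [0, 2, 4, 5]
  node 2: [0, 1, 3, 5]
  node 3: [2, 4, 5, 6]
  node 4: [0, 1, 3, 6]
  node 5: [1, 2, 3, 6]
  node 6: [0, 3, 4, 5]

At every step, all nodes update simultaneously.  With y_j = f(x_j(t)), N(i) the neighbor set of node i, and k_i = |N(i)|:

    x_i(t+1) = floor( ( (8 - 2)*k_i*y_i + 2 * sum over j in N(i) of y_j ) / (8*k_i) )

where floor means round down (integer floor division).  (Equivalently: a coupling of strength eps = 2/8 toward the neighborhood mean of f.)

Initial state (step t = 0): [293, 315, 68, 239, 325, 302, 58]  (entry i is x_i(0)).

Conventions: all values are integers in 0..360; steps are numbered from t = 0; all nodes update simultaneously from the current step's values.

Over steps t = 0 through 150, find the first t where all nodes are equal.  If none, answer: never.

Answer: 11
Key observation: Synchronization is absorbing here: once all nodes are equal they stay equal, and step 11 is the first all-equal step.

Derivation:
t=0: [293, 315, 68, 239, 325, 302, 58]  (not all equal)
t=1: [254, 281, 111, 222, 283, 255, 102]  (not all equal)
t=2: [234, 259, 144, 214, 257, 232, 135]  (not all equal)
t=3: [225, 244, 170, 212, 242, 222, 162]  (not all equal)
t=4: [223, 236, 192, 214, 234, 219, 185]  (not all equal)
t=5: [223, 232, 208, 217, 231, 220, 203]  (not all equal)
t=6: [225, 230, 217, 220, 229, 222, 214]  (not all equal)
t=7: [227, 230, 222, 224, 229, 224, 221]  (not all equal)
t=8: [228, 231, 225, 227, 230, 227, 225]  (not all equal)
t=9: [230, 231, 228, 229, 231, 229, 228]  (not all equal)
t=10: [231, 231, 230, 230, 231, 230, 230]  (not all equal)
t=11: [232, 232, 232, 232, 232, 232, 232]  (all equal)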